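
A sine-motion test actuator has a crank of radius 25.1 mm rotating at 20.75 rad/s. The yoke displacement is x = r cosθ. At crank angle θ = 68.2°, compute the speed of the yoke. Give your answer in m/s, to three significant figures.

0.484

ω = 20.75 rad/s
x = r cosθ ⇒ ẋ = −rω sinθ.
|v| = rω|sinθ| = 0.0251·20.75·|sin 68.2°| = 0.48358 m/s.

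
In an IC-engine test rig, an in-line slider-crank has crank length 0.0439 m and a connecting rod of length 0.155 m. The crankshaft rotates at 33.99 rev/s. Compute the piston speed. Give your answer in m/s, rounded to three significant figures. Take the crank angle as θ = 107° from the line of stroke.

ω = 2π·34 = 213.6 rad/s
For an in-line slider-crank, x = r cosθ + √(L² − r² sin²θ), so v = −rω sinθ·[1 + r cosθ/√(L² − r² sin²θ)].
With r = 0.0439 m, L = 0.155 m, θ = 107°: √(L² − r² sin²θ) = 0.14921 m.
v = −0.0439·213.6·0.95630·[1 + 0.0439·-0.29237/0.14921] = -8.1946 m/s.
|v| = 8.1946 m/s.

8.19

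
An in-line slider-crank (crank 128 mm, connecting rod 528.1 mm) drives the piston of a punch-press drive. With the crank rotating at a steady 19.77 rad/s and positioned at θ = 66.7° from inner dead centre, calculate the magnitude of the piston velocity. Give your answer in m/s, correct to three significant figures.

2.55

ω = 19.77 rad/s
For an in-line slider-crank, x = r cosθ + √(L² − r² sin²θ), so v = −rω sinθ·[1 + r cosθ/√(L² − r² sin²θ)].
With r = 0.128 m, L = 0.5281 m, θ = 66.7°: √(L² − r² sin²θ) = 0.51485 m.
v = −0.128·19.77·0.91845·[1 + 0.128·0.39555/0.51485] = -2.5527 m/s.
|v| = 2.5527 m/s.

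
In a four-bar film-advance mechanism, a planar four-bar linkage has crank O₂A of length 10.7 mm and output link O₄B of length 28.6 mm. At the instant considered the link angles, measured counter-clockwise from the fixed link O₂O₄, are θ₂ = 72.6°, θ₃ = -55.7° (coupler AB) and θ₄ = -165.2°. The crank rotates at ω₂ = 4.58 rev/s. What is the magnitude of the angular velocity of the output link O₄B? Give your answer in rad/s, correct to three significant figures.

8.96

ω₂ = 28.78 rad/s (from 4.58 rev/s).
Differentiating the loop-closure r₂e^{iθ₂}+r₃e^{iθ₃}=r₁+r₄e^{iθ₄} gives r₂ω₂e^{iθ₂}+r₃ω₃e^{iθ₃}=r₄ω₄e^{iθ₄}.
Eliminating the other unknown: ω₄ = r₂ω₂ sin(θ₂−θ₃) / [r₄ sin(θ₄−θ₃)].
Numerator sine = +0.78478; denominator sine = -0.94264.
Result = 0.0107·28.78·(+0.78478) / (0.0286·(-0.94264)) = -8.9632 rad/s; magnitude 8.9632 rad/s.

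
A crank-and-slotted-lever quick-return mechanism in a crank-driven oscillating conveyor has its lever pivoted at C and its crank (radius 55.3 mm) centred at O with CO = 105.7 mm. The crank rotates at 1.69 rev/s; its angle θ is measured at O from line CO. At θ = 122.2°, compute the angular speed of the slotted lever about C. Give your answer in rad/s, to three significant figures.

0.0752

ω = 10.62 rad/s (from 1.69 rev/s).
Crank pin A relative to C: A = (d + r cosθ, r sinθ); lever angle φ = atan2(r sinθ, d + r cosθ).
Differentiating tanφ: φ̇ = rω(d cosθ + r)/(d² + r² + 2dr cosθ).
d² + r² + 2dr cosθ = |CA|² = 0.00800103 m²;  d cosθ + r = -0.001025 m.
|ω_lever| = |0.0553·10.62·-0.001025| / 0.00800103 = 0.075228 rad/s.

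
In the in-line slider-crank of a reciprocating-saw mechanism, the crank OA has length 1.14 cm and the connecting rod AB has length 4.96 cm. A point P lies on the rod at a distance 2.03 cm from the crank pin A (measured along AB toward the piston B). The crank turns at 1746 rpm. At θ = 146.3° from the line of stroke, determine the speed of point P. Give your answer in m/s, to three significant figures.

ω = 182.8 rad/s.  Crank-pin speed |V_A| = rω = 2.0844 m/s, perpendicular to OA.
Rod angle: sinφ = −(r/L) sinθ ⇒ φ = -7.327°; ω_rod = −rω cosθ/√(L²−r²sin²θ) = +35.25 rad/s.
V_P = V_A + ω_rod × AP, with AP = 0.0203 m along the rod.
Components: V_Px = −rω sinθ − a·ω_rod·sinφ = -1.0653 m/s;  V_Py = rω cosθ + a·ω_rod·cosφ = -1.0244 m/s.
|V_P| = √(V_Px² + V_Py²) = 1.4779 m/s.

1.48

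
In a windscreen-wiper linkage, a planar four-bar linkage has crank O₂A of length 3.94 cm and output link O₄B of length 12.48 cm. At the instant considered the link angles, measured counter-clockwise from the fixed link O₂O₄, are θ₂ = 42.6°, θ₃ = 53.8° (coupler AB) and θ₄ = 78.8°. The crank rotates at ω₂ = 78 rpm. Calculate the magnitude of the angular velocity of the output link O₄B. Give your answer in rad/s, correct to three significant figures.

ω₂ = 8.168 rad/s (from 78 rpm).
Differentiating the loop-closure r₂e^{iθ₂}+r₃e^{iθ₃}=r₁+r₄e^{iθ₄} gives r₂ω₂e^{iθ₂}+r₃ω₃e^{iθ₃}=r₄ω₄e^{iθ₄}.
Eliminating the other unknown: ω₄ = r₂ω₂ sin(θ₂−θ₃) / [r₄ sin(θ₄−θ₃)].
Numerator sine = -0.19423; denominator sine = +0.42262.
Result = 0.0394·8.168·(-0.19423) / (0.1248·(+0.42262)) = -1.1852 rad/s; magnitude 1.1852 rad/s.

1.19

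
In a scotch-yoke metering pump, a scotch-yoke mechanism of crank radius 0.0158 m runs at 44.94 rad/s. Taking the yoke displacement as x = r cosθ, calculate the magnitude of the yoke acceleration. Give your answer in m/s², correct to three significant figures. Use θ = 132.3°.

ω = 44.94 rad/s
x = r cosθ ⇒ ẍ = −rω² cosθ (ω constant).
|a| = rω²|cosθ| = 0.0158·(44.94)²·|cos 132.3°| = 21.476 m/s².

21.5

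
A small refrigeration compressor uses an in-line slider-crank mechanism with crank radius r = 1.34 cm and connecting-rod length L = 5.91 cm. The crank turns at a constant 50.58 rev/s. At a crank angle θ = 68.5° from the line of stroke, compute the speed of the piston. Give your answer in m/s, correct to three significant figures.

4.30

ω = 2π·50.6 = 317.8 rad/s
For an in-line slider-crank, x = r cosθ + √(L² − r² sin²θ), so v = −rω sinθ·[1 + r cosθ/√(L² − r² sin²θ)].
With r = 0.0134 m, L = 0.0591 m, θ = 68.5°: √(L² − r² sin²θ) = 0.05777 m.
v = −0.0134·317.8·0.93042·[1 + 0.0134·0.36650/0.05777] = -4.2991 m/s.
|v| = 4.2991 m/s.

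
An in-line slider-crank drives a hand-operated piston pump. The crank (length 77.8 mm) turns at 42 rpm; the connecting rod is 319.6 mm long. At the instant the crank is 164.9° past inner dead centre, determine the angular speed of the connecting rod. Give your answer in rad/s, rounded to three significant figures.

1.04

ω = 4.398 rad/s (converted from 42 rpm).
The rod makes angle φ with the slider axis where L sinφ = r sinθ; differentiating, L cosφ·φ̇ = r ω cosθ.
L cosφ = √(L² − r² sin²θ) = 0.31896 m.
|ω_rod| = r ω |cosθ| / √(L² − r² sin²θ) = 0.0778·4.398·0.96547/0.31896 = 1.0358 rad/s.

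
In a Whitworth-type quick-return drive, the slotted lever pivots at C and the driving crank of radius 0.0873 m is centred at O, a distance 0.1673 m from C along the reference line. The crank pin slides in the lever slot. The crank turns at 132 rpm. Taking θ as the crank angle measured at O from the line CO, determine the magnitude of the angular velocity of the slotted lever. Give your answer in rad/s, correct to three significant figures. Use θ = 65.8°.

ω = 13.82 rad/s (from 132 rpm).
Crank pin A relative to C: A = (d + r cosθ, r sinθ); lever angle φ = atan2(r sinθ, d + r cosθ).
Differentiating tanφ: φ̇ = rω(d cosθ + r)/(d² + r² + 2dr cosθ).
d² + r² + 2dr cosθ = |CA|² = 0.0475847 m²;  d cosθ + r = +0.15588 m.
|ω_lever| = |0.0873·13.82·+0.15588| / 0.0475847 = 3.9531 rad/s.

3.95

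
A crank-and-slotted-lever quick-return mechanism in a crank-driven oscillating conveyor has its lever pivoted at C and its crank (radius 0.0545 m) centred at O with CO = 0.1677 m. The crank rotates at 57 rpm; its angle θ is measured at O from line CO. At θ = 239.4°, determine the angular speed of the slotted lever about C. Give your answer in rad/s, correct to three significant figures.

ω = 5.969 rad/s (from 57 rpm).
Crank pin A relative to C: A = (d + r cosθ, r sinθ); lever angle φ = atan2(r sinθ, d + r cosθ).
Differentiating tanφ: φ̇ = rω(d cosθ + r)/(d² + r² + 2dr cosθ).
d² + r² + 2dr cosθ = |CA|² = 0.0217886 m²;  d cosθ + r = -0.030866 m.
|ω_lever| = |0.0545·5.969·-0.030866| / 0.0217886 = 0.46084 rad/s.

0.461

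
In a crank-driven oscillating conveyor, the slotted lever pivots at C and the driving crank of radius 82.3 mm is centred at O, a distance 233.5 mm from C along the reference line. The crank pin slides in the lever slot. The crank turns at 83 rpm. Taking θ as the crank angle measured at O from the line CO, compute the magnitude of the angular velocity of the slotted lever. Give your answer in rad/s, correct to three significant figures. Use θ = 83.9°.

1.17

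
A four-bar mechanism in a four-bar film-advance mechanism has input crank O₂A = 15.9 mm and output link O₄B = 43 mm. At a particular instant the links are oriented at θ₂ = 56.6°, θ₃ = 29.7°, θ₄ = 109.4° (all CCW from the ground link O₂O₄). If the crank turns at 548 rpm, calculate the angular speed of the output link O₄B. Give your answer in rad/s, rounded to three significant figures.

ω₂ = 57.39 rad/s (from 548 rpm).
Differentiating the loop-closure r₂e^{iθ₂}+r₃e^{iθ₃}=r₁+r₄e^{iθ₄} gives r₂ω₂e^{iθ₂}+r₃ω₃e^{iθ₃}=r₄ω₄e^{iθ₄}.
Eliminating the other unknown: ω₄ = r₂ω₂ sin(θ₂−θ₃) / [r₄ sin(θ₄−θ₃)].
Numerator sine = +0.45243; denominator sine = +0.98389.
Result = 0.0159·57.39·(+0.45243) / (0.043·(+0.98389)) = +9.7577 rad/s; magnitude 9.7577 rad/s.

9.76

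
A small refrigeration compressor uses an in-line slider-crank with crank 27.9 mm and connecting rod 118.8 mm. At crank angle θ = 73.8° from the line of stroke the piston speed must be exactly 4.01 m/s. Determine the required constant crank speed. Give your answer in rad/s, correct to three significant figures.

For an in-line slider-crank, |v_piston| = rω|sinθ|·[1 + r cosθ/√(L² − r² sin²θ)].
With r = 0.0279 m, L = 0.1188 m, θ = 73.8°: the bracketed kinematic factor |dx/dθ| = 0.028594 m.
ω = v/|dx/dθ| = 4.01/0.028594 = 140.24 rad/s.

140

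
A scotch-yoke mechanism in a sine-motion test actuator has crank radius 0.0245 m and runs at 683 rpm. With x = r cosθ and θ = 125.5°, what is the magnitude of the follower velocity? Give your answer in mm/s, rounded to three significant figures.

1430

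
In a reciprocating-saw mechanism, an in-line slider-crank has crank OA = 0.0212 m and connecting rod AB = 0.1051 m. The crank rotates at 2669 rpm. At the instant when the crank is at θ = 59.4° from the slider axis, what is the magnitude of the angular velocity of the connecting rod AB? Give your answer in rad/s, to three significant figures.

ω = 279.5 rad/s (converted from 2669 rpm).
The rod makes angle φ with the slider axis where L sinφ = r sinθ; differentiating, L cosφ·φ̇ = r ω cosθ.
L cosφ = √(L² − r² sin²θ) = 0.1035 m.
|ω_rod| = r ω |cosθ| / √(L² − r² sin²θ) = 0.0212·279.5·0.50904/0.1035 = 29.141 rad/s.

29.1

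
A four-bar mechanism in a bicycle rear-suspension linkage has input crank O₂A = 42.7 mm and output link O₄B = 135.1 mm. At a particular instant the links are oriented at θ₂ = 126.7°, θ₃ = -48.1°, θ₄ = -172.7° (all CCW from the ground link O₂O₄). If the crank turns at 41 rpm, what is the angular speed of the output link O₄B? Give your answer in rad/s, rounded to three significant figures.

ω₂ = 4.294 rad/s (from 41 rpm).
Differentiating the loop-closure r₂e^{iθ₂}+r₃e^{iθ₃}=r₁+r₄e^{iθ₄} gives r₂ω₂e^{iθ₂}+r₃ω₃e^{iθ₃}=r₄ω₄e^{iθ₄}.
Eliminating the other unknown: ω₄ = r₂ω₂ sin(θ₂−θ₃) / [r₄ sin(θ₄−θ₃)].
Numerator sine = +0.09063; denominator sine = -0.82314.
Result = 0.0427·4.294·(+0.09063) / (0.1351·(-0.82314)) = -0.14942 rad/s; magnitude 0.14942 rad/s.

0.149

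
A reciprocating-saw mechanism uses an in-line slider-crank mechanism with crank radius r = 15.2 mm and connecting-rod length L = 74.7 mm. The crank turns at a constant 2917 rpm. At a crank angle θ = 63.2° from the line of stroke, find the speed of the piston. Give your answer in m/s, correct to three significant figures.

4.53

ω = 2π·2917/60 = 305.5 rad/s
For an in-line slider-crank, x = r cosθ + √(L² − r² sin²θ), so v = −rω sinθ·[1 + r cosθ/√(L² − r² sin²θ)].
With r = 0.0152 m, L = 0.0747 m, θ = 63.2°: √(L² − r² sin²θ) = 0.073458 m.
v = −0.0152·305.5·0.89259·[1 + 0.0152·0.45088/0.073458] = -4.531 m/s.
|v| = 4.531 m/s.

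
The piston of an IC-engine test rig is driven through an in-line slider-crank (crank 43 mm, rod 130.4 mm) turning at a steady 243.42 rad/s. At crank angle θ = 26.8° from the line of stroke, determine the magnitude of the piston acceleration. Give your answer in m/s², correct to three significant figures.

ω = 243.4 rad/s
x(θ) = r cosθ + √(L² − r² sin²θ); with ω constant, a = ω²·d²x/dθ².
d²x/dθ² = −r cosθ − r²(cos2θ)/√u − r⁴ sin²2θ/(4u^{3/2}),  u = L² − r² sin²θ = 0.0166283 m².
Substituting r = 0.043 m, L = 0.1304 m, θ = 26.8°: d²x/dθ² = -0.047148 m.
a = ω²·d²x/dθ² = (243.4)²·(-0.047148) = -2793.7 m/s²;  |a| = 2793.7 m/s².

2790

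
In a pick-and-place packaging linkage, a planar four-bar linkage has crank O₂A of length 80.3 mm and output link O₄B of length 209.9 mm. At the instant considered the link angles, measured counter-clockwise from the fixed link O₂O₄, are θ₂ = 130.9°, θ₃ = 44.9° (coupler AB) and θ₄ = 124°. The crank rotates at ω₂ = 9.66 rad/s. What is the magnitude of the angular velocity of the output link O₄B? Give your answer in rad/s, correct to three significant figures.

ω₂ = 9.66 rad/s
Differentiating the loop-closure r₂e^{iθ₂}+r₃e^{iθ₃}=r₁+r₄e^{iθ₄} gives r₂ω₂e^{iθ₂}+r₃ω₃e^{iθ₃}=r₄ω₄e^{iθ₄}.
Eliminating the other unknown: ω₄ = r₂ω₂ sin(θ₂−θ₃) / [r₄ sin(θ₄−θ₃)].
Numerator sine = +0.99756; denominator sine = +0.98196.
Result = 0.0803·9.66·(+0.99756) / (0.2099·(+0.98196)) = +3.7543 rad/s; magnitude 3.7543 rad/s.

3.75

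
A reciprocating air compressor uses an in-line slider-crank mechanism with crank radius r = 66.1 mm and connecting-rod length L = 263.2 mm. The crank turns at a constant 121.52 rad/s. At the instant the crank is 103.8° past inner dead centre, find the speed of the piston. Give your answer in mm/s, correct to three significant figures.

ω = 121.5 rad/s
For an in-line slider-crank, x = r cosθ + √(L² − r² sin²θ), so v = −rω sinθ·[1 + r cosθ/√(L² − r² sin²θ)].
With r = 0.0661 m, L = 0.2632 m, θ = 103.8°: √(L² − r² sin²θ) = 0.25525 m.
v = −0.0661·121.5·0.97113·[1 + 0.0661·-0.23853/0.25525] = -7.3188 m/s.
|v| = 7.3188 m/s = 7318.8 mm/s.

7320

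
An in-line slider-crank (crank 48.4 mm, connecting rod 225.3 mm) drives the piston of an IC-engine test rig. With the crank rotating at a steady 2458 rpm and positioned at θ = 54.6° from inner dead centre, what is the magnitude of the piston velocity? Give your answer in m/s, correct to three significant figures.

ω = 2π·2458/60 = 257.4 rad/s
For an in-line slider-crank, x = r cosθ + √(L² − r² sin²θ), so v = −rω sinθ·[1 + r cosθ/√(L² − r² sin²θ)].
With r = 0.0484 m, L = 0.2253 m, θ = 54.6°: √(L² − r² sin²θ) = 0.22182 m.
v = −0.0484·257.4·0.81513·[1 + 0.0484·0.57928/0.22182] = -11.439 m/s.
|v| = 11.439 m/s.

11.4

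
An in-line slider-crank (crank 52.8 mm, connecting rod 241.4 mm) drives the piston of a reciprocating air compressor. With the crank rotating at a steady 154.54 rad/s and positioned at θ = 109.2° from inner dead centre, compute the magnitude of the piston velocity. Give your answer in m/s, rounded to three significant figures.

7.14

ω = 154.5 rad/s
For an in-line slider-crank, x = r cosθ + √(L² − r² sin²θ), so v = −rω sinθ·[1 + r cosθ/√(L² − r² sin²θ)].
With r = 0.0528 m, L = 0.2414 m, θ = 109.2°: √(L² − r² sin²θ) = 0.23619 m.
v = −0.0528·154.5·0.94438·[1 + 0.0528·-0.32887/0.23619] = -7.1393 m/s.
|v| = 7.1393 m/s.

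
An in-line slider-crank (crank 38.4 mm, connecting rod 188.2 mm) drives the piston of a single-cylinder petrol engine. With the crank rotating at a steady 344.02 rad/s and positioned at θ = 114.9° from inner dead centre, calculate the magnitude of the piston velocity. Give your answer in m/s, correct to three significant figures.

ω = 344 rad/s
For an in-line slider-crank, x = r cosθ + √(L² − r² sin²θ), so v = −rω sinθ·[1 + r cosθ/√(L² − r² sin²θ)].
With r = 0.0384 m, L = 0.1882 m, θ = 114.9°: √(L² − r² sin²θ) = 0.18495 m.
v = −0.0384·344·0.90704·[1 + 0.0384·-0.42104/0.18495] = -10.935 m/s.
|v| = 10.935 m/s.

10.9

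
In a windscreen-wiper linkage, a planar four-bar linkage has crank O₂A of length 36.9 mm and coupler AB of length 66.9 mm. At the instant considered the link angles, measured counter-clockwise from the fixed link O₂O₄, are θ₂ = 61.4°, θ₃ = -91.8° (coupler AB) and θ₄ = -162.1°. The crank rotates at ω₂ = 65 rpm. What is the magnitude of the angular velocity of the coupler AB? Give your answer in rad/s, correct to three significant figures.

2.75

ω₂ = 6.807 rad/s (from 65 rpm).
Differentiating the loop-closure r₂e^{iθ₂}+r₃e^{iθ₃}=r₁+r₄e^{iθ₄} gives r₂ω₂e^{iθ₂}+r₃ω₃e^{iθ₃}=r₄ω₄e^{iθ₄}.
Eliminating the other unknown: ω₃ = r₂ω₂ sin(θ₄−θ₂) / [r₃ sin(θ₃−θ₄)].
Numerator sine = +0.68835; denominator sine = +0.94147.
Result = 0.0369·6.807·(+0.68835) / (0.0669·(+0.94147)) = +2.745 rad/s; magnitude 2.745 rad/s.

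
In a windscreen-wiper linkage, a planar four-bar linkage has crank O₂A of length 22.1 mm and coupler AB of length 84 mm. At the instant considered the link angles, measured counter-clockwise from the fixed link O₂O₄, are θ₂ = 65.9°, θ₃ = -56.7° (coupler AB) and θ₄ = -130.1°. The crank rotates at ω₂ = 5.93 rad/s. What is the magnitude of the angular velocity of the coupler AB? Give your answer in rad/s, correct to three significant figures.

0.449

ω₂ = 5.93 rad/s
Differentiating the loop-closure r₂e^{iθ₂}+r₃e^{iθ₃}=r₁+r₄e^{iθ₄} gives r₂ω₂e^{iθ₂}+r₃ω₃e^{iθ₃}=r₄ω₄e^{iθ₄}.
Eliminating the other unknown: ω₃ = r₂ω₂ sin(θ₄−θ₂) / [r₃ sin(θ₃−θ₄)].
Numerator sine = +0.27564; denominator sine = +0.95832.
Result = 0.0221·5.93·(+0.27564) / (0.084·(+0.95832)) = +0.44874 rad/s; magnitude 0.44874 rad/s.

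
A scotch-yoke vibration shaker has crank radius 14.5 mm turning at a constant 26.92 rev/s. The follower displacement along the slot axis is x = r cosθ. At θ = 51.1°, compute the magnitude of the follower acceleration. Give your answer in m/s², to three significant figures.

ω = 169.1 rad/s (from 26.92 rev/s).
x = r cosθ ⇒ ẍ = −rω² cosθ (ω constant).
|a| = rω²|cosθ| = 0.0145·(169.1)²·|cos 51.1°| = 260.5 m/s².

261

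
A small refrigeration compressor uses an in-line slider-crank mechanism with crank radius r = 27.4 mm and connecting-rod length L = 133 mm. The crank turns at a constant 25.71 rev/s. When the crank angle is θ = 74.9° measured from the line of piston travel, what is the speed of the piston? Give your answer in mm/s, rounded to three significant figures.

4510

ω = 2π·25.7 = 161.5 rad/s
For an in-line slider-crank, x = r cosθ + √(L² − r² sin²θ), so v = −rω sinθ·[1 + r cosθ/√(L² − r² sin²θ)].
With r = 0.0274 m, L = 0.133 m, θ = 74.9°: √(L² − r² sin²θ) = 0.13034 m.
v = −0.0274·161.5·0.96547·[1 + 0.0274·0.26050/0.13034] = -4.5074 m/s.
|v| = 4.5074 m/s = 4507.4 mm/s.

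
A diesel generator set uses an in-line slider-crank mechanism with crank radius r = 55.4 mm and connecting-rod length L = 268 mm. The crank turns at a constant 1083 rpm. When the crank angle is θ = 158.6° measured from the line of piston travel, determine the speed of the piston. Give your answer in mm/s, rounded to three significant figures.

1850

ω = 2π·1083/60 = 113.4 rad/s
For an in-line slider-crank, x = r cosθ + √(L² − r² sin²θ), so v = −rω sinθ·[1 + r cosθ/√(L² − r² sin²θ)].
With r = 0.0554 m, L = 0.268 m, θ = 158.6°: √(L² − r² sin²θ) = 0.26724 m.
v = −0.0554·113.4·0.36488·[1 + 0.0554·-0.93106/0.26724] = -1.85 m/s.
|v| = 1.85 m/s = 1850 mm/s.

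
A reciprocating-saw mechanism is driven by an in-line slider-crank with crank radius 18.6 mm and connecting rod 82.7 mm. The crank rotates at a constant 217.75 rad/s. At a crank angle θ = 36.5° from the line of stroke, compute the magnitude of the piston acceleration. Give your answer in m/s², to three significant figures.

770

ω = 217.8 rad/s
x(θ) = r cosθ + √(L² − r² sin²θ); with ω constant, a = ω²·d²x/dθ².
d²x/dθ² = −r cosθ − r²(cos2θ)/√u − r⁴ sin²2θ/(4u^{3/2}),  u = L² − r² sin²θ = 0.00671688 m².
Substituting r = 0.0186 m, L = 0.0827 m, θ = 36.5°: d²x/dθ² = -0.016236 m.
a = ω²·d²x/dθ² = (217.8)²·(-0.016236) = -769.81 m/s²;  |a| = 769.81 m/s².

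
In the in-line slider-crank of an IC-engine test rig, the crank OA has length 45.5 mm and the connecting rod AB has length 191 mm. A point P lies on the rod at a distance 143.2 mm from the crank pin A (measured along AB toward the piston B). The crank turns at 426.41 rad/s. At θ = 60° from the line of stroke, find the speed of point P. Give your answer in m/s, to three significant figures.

ω = 426.4 rad/s.  Crank-pin speed |V_A| = rω = 19.402 m/s, perpendicular to OA.
Rod angle: sinφ = −(r/L) sinθ ⇒ φ = -11.906°; ω_rod = −rω cosθ/√(L²−r²sin²θ) = -51.906 rad/s.
V_P = V_A + ω_rod × AP, with AP = 0.1432 m along the rod.
Components: V_Px = −rω sinθ − a·ω_rod·sinφ = -18.336 m/s;  V_Py = rω cosθ + a·ω_rod·cosφ = +2.4277 m/s.
|V_P| = √(V_Px² + V_Py²) = 18.496 m/s.

18.5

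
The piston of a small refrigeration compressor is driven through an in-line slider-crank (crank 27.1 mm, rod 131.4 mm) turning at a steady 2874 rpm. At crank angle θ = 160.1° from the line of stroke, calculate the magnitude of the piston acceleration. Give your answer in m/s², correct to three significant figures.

ω = 2π·2874/60 = 301 rad/s
x(θ) = r cosθ + √(L² − r² sin²θ); with ω constant, a = ω²·d²x/dθ².
d²x/dθ² = −r cosθ − r²(cos2θ)/√u − r⁴ sin²2θ/(4u^{3/2}),  u = L² − r² sin²θ = 0.0171809 m².
Substituting r = 0.0271 m, L = 0.1314 m, θ = 160.1°: d²x/dθ² = +0.021153 m.
a = ω²·d²x/dθ² = (301)²·(+0.021153) = +1916 m/s²;  |a| = 1916 m/s².

1920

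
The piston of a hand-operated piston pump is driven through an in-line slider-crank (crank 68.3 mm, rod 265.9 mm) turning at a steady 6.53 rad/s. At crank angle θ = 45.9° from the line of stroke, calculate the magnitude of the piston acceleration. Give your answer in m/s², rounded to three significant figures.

2.02

ω = 6.53 rad/s
x(θ) = r cosθ + √(L² − r² sin²θ); with ω constant, a = ω²·d²x/dθ².
d²x/dθ² = −r cosθ − r²(cos2θ)/√u − r⁴ sin²2θ/(4u^{3/2}),  u = L² − r² sin²θ = 0.0682971 m².
Substituting r = 0.0683 m, L = 0.2659 m, θ = 45.9°: d²x/dθ² = -0.047275 m.
a = ω²·d²x/dθ² = (6.53)²·(-0.047275) = -2.0158 m/s²;  |a| = 2.0158 m/s².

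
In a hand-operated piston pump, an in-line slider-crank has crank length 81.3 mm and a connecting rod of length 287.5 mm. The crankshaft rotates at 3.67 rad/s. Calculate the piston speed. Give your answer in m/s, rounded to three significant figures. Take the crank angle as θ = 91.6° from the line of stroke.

0.296

ω = 3.67 rad/s
For an in-line slider-crank, x = r cosθ + √(L² − r² sin²θ), so v = −rω sinθ·[1 + r cosθ/√(L² − r² sin²θ)].
With r = 0.0813 m, L = 0.2875 m, θ = 91.6°: √(L² − r² sin²θ) = 0.27577 m.
v = −0.0813·3.67·0.99961·[1 + 0.0813·-0.02792/0.27577] = -0.2958 m/s.
|v| = 0.2958 m/s.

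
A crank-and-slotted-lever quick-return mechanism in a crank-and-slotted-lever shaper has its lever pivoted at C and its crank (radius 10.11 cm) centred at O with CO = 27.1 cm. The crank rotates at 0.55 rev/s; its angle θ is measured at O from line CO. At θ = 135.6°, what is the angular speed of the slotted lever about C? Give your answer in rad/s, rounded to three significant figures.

0.726

ω = 3.456 rad/s (from 0.55 rev/s).
Crank pin A relative to C: A = (d + r cosθ, r sinθ); lever angle φ = atan2(r sinθ, d + r cosθ).
Differentiating tanφ: φ̇ = rω(d cosθ + r)/(d² + r² + 2dr cosθ).
d² + r² + 2dr cosθ = |CA|² = 0.0445118 m²;  d cosθ + r = -0.092522 m.
|ω_lever| = |0.1011·3.456·-0.092522| / 0.0445118 = 0.72621 rad/s.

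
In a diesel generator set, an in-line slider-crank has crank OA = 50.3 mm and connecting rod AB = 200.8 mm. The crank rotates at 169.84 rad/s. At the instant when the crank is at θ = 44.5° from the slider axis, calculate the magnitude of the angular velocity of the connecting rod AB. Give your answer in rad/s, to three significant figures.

30.8

ω = 169.8 rad/s
The rod makes angle φ with the slider axis where L sinφ = r sinθ; differentiating, L cosφ·φ̇ = r ω cosθ.
L cosφ = √(L² − r² sin²θ) = 0.19768 m.
|ω_rod| = r ω |cosθ| / √(L² − r² sin²θ) = 0.0503·169.8·0.71325/0.19768 = 30.824 rad/s.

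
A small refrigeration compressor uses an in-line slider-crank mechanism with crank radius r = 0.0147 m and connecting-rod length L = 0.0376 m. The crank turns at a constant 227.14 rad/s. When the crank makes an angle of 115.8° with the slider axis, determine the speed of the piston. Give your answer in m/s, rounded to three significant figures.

2.46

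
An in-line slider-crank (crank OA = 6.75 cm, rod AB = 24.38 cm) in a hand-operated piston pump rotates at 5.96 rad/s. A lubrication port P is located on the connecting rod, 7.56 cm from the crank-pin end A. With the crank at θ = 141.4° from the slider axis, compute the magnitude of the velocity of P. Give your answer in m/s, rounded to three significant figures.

0.319

ω = 5.96 rad/s.  Crank-pin speed |V_A| = rω = 0.4023 m/s, perpendicular to OA.
Rod angle: sinφ = −(r/L) sinθ ⇒ φ = -9.947°; ω_rod = −rω cosθ/√(L²−r²sin²θ) = +1.3093 rad/s.
V_P = V_A + ω_rod × AP, with AP = 0.0756 m along the rod.
Components: V_Px = −rω sinθ − a·ω_rod·sinφ = -0.23389 m/s;  V_Py = rω cosθ + a·ω_rod·cosφ = -0.21691 m/s.
|V_P| = √(V_Px² + V_Py²) = 0.31899 m/s.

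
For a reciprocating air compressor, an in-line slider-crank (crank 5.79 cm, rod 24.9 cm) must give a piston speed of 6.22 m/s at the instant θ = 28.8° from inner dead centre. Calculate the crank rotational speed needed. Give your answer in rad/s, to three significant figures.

185

For an in-line slider-crank, |v_piston| = rω|sinθ|·[1 + r cosθ/√(L² − r² sin²θ)].
With r = 0.0579 m, L = 0.249 m, θ = 28.8°: the bracketed kinematic factor |dx/dθ| = 0.033613 m.
ω = v/|dx/dθ| = 6.22/0.033613 = 185.05 rad/s.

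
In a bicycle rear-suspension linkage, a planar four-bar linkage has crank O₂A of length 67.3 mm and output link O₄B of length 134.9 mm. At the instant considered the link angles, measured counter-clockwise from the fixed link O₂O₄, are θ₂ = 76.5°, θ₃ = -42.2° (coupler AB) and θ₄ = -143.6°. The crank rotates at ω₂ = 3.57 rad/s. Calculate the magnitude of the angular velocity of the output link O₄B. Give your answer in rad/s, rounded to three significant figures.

1.59

ω₂ = 3.57 rad/s
Differentiating the loop-closure r₂e^{iθ₂}+r₃e^{iθ₃}=r₁+r₄e^{iθ₄} gives r₂ω₂e^{iθ₂}+r₃ω₃e^{iθ₃}=r₄ω₄e^{iθ₄}.
Eliminating the other unknown: ω₄ = r₂ω₂ sin(θ₂−θ₃) / [r₄ sin(θ₄−θ₃)].
Numerator sine = +0.87715; denominator sine = -0.98027.
Result = 0.0673·3.57·(+0.87715) / (0.1349·(-0.98027)) = -1.5937 rad/s; magnitude 1.5937 rad/s.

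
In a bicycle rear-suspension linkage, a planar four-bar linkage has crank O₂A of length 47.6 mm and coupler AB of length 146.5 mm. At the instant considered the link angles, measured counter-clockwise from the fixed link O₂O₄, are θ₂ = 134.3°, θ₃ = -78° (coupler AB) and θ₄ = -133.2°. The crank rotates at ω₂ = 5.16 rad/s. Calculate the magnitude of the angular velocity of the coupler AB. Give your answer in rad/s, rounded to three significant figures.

2.04

ω₂ = 5.16 rad/s
Differentiating the loop-closure r₂e^{iθ₂}+r₃e^{iθ₃}=r₁+r₄e^{iθ₄} gives r₂ω₂e^{iθ₂}+r₃ω₃e^{iθ₃}=r₄ω₄e^{iθ₄}.
Eliminating the other unknown: ω₃ = r₂ω₂ sin(θ₄−θ₂) / [r₃ sin(θ₃−θ₄)].
Numerator sine = +0.99905; denominator sine = +0.82115.
Result = 0.0476·5.16·(+0.99905) / (0.1465·(+0.82115)) = +2.0398 rad/s; magnitude 2.0398 rad/s.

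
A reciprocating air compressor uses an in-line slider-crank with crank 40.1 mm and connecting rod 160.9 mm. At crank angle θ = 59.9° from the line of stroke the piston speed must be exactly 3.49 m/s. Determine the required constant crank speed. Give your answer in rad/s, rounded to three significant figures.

For an in-line slider-crank, |v_piston| = rω|sinθ|·[1 + r cosθ/√(L² − r² sin²θ)].
With r = 0.0401 m, L = 0.1609 m, θ = 59.9°: the bracketed kinematic factor |dx/dθ| = 0.039133 m.
ω = v/|dx/dθ| = 3.49/0.039133 = 89.183 rad/s.

89.2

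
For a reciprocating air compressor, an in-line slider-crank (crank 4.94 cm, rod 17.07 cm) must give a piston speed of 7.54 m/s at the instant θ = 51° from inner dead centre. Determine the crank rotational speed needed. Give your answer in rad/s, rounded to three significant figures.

For an in-line slider-crank, |v_piston| = rω|sinθ|·[1 + r cosθ/√(L² − r² sin²θ)].
With r = 0.0494 m, L = 0.1707 m, θ = 51°: the bracketed kinematic factor |dx/dθ| = 0.045567 m.
ω = v/|dx/dθ| = 7.54/0.045567 = 165.47 rad/s.

165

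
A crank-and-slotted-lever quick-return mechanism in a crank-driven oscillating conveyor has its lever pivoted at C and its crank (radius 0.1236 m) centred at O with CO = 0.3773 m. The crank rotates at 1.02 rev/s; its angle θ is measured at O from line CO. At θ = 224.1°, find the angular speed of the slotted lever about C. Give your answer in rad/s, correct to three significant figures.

ω = 6.409 rad/s (from 1.02 rev/s).
Crank pin A relative to C: A = (d + r cosθ, r sinθ); lever angle φ = atan2(r sinθ, d + r cosθ).
Differentiating tanφ: φ̇ = rω(d cosθ + r)/(d² + r² + 2dr cosθ).
d² + r² + 2dr cosθ = |CA|² = 0.0906536 m²;  d cosθ + r = -0.14735 m.
|ω_lever| = |0.1236·6.409·-0.14735| / 0.0906536 = 1.2875 rad/s.

1.29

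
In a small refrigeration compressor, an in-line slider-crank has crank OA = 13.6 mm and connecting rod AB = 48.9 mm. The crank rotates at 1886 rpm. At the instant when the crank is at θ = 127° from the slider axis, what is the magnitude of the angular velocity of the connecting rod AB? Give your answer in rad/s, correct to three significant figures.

33.9

ω = 197.5 rad/s (converted from 1886 rpm).
The rod makes angle φ with the slider axis where L sinφ = r sinθ; differentiating, L cosφ·φ̇ = r ω cosθ.
L cosφ = √(L² − r² sin²θ) = 0.047678 m.
|ω_rod| = r ω |cosθ| / √(L² − r² sin²θ) = 0.0136·197.5·0.60182/0.047678 = 33.904 rad/s.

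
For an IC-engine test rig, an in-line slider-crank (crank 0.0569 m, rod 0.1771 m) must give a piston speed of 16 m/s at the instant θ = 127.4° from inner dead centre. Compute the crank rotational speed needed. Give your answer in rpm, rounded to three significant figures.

4230

For an in-line slider-crank, |v_piston| = rω|sinθ|·[1 + r cosθ/√(L² − r² sin²θ)].
With r = 0.0569 m, L = 0.1771 m, θ = 127.4°: the bracketed kinematic factor |dx/dθ| = 0.036079 m.
ω = v/|dx/dθ| = 16/0.036079 = 443.47 rad/s.
N = 60ω/(2π) = 4234.8 rpm.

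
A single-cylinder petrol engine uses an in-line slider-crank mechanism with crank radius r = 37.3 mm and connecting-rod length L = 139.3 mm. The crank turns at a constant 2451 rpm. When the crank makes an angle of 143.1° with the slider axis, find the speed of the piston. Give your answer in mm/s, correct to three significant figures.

ω = 2π·2451/60 = 256.7 rad/s
For an in-line slider-crank, x = r cosθ + √(L² − r² sin²θ), so v = −rω sinθ·[1 + r cosθ/√(L² − r² sin²θ)].
With r = 0.0373 m, L = 0.1393 m, θ = 143.1°: √(L² − r² sin²θ) = 0.13749 m.
v = −0.0373·256.7·0.60042·[1 + 0.0373·-0.79968/0.13749] = -4.5012 m/s.
|v| = 4.5012 m/s = 4501.2 mm/s.

4500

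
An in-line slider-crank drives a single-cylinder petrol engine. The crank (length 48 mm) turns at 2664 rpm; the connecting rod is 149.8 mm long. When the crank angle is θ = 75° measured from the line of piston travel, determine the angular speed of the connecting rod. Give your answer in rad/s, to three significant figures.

ω = 279 rad/s (converted from 2664 rpm).
The rod makes angle φ with the slider axis where L sinφ = r sinθ; differentiating, L cosφ·φ̇ = r ω cosθ.
L cosφ = √(L² − r² sin²θ) = 0.14244 m.
|ω_rod| = r ω |cosθ| / √(L² − r² sin²θ) = 0.048·279·0.25882/0.14244 = 24.331 rad/s.

24.3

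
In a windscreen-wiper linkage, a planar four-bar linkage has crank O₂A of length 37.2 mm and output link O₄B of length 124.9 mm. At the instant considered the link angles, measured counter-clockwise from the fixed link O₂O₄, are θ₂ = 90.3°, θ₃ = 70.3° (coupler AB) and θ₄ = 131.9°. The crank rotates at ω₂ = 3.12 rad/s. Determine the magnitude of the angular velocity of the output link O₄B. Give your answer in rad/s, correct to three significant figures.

ω₂ = 3.12 rad/s
Differentiating the loop-closure r₂e^{iθ₂}+r₃e^{iθ₃}=r₁+r₄e^{iθ₄} gives r₂ω₂e^{iθ₂}+r₃ω₃e^{iθ₃}=r₄ω₄e^{iθ₄}.
Eliminating the other unknown: ω₄ = r₂ω₂ sin(θ₂−θ₃) / [r₄ sin(θ₄−θ₃)].
Numerator sine = +0.34202; denominator sine = +0.87965.
Result = 0.0372·3.12·(+0.34202) / (0.1249·(+0.87965)) = +0.36131 rad/s; magnitude 0.36131 rad/s.

0.361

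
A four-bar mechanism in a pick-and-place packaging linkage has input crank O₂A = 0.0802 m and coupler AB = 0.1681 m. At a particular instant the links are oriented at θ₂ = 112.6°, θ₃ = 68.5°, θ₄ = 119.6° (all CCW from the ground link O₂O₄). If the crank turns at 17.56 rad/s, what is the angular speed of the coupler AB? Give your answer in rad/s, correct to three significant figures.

1.31

ω₂ = 17.56 rad/s
Differentiating the loop-closure r₂e^{iθ₂}+r₃e^{iθ₃}=r₁+r₄e^{iθ₄} gives r₂ω₂e^{iθ₂}+r₃ω₃e^{iθ₃}=r₄ω₄e^{iθ₄}.
Eliminating the other unknown: ω₃ = r₂ω₂ sin(θ₄−θ₂) / [r₃ sin(θ₃−θ₄)].
Numerator sine = +0.12187; denominator sine = -0.77824.
Result = 0.0802·17.56·(+0.12187) / (0.1681·(-0.77824)) = -1.3119 rad/s; magnitude 1.3119 rad/s.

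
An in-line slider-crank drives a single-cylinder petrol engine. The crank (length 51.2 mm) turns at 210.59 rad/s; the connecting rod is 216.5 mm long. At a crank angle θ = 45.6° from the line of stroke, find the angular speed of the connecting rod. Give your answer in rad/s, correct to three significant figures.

ω = 210.6 rad/s
The rod makes angle φ with the slider axis where L sinφ = r sinθ; differentiating, L cosφ·φ̇ = r ω cosθ.
L cosφ = √(L² − r² sin²θ) = 0.21339 m.
|ω_rod| = r ω |cosθ| / √(L² − r² sin²θ) = 0.0512·210.6·0.69966/0.21339 = 35.353 rad/s.

35.4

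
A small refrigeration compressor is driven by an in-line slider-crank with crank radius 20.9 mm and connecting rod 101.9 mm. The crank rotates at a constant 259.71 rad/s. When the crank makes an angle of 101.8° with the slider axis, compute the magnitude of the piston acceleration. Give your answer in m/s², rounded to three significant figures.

558

ω = 259.7 rad/s
x(θ) = r cosθ + √(L² − r² sin²θ); with ω constant, a = ω²·d²x/dθ².
d²x/dθ² = −r cosθ − r²(cos2θ)/√u − r⁴ sin²2θ/(4u^{3/2}),  u = L² − r² sin²θ = 0.00996507 m².
Substituting r = 0.0209 m, L = 0.1019 m, θ = 101.8°: d²x/dθ² = +0.0082761 m.
a = ω²·d²x/dθ² = (259.7)²·(+0.0082761) = +558.21 m/s²;  |a| = 558.21 m/s².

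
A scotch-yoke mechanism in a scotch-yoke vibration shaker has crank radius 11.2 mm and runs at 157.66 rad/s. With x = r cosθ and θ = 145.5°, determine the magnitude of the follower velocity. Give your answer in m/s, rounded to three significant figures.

1.00

ω = 157.7 rad/s
x = r cosθ ⇒ ẋ = −rω sinθ.
|v| = rω|sinθ| = 0.0112·157.7·|sin 145.5°| = 1.0002 m/s.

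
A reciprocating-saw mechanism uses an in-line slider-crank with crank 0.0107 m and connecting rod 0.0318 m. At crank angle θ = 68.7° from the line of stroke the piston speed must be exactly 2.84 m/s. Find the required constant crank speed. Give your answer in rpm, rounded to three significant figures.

2410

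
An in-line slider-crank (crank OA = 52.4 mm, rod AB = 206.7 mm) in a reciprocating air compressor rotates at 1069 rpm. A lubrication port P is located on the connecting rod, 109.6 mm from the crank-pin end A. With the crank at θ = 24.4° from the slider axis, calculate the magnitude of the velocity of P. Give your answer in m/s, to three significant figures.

ω = 111.9 rad/s.  Crank-pin speed |V_A| = rω = 5.8659 m/s, perpendicular to OA.
Rod angle: sinφ = −(r/L) sinθ ⇒ φ = -6.011°; ω_rod = −rω cosθ/√(L²−r²sin²θ) = -25.987 rad/s.
V_P = V_A + ω_rod × AP, with AP = 0.1096 m along the rod.
Components: V_Px = −rω sinθ − a·ω_rod·sinφ = -2.7215 m/s;  V_Py = rω cosθ + a·ω_rod·cosφ = +2.5095 m/s.
|V_P| = √(V_Px² + V_Py²) = 3.7019 m/s.

3.70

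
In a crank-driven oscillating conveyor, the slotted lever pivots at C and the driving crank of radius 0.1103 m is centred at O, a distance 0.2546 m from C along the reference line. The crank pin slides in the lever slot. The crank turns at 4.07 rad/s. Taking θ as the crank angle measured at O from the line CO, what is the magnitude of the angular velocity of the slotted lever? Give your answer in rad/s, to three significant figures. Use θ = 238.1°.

0.230

ω = 4.07 rad/s
Crank pin A relative to C: A = (d + r cosθ, r sinθ); lever angle φ = atan2(r sinθ, d + r cosθ).
Differentiating tanφ: φ̇ = rω(d cosθ + r)/(d² + r² + 2dr cosθ).
d² + r² + 2dr cosθ = |CA|² = 0.0473076 m²;  d cosθ + r = -0.02424 m.
|ω_lever| = |0.1103·4.07·-0.02424| / 0.0473076 = 0.23003 rad/s.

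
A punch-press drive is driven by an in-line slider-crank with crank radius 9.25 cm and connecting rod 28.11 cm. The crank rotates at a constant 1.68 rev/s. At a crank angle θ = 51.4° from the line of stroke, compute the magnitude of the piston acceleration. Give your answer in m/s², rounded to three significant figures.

5.75

ω = 2π·1.68 = 10.56 rad/s
x(θ) = r cosθ + √(L² − r² sin²θ); with ω constant, a = ω²·d²x/dθ².
d²x/dθ² = −r cosθ − r²(cos2θ)/√u − r⁴ sin²2θ/(4u^{3/2}),  u = L² − r² sin²θ = 0.0737913 m².
Substituting r = 0.0925 m, L = 0.2811 m, θ = 51.4°: d²x/dθ² = -0.051599 m.
a = ω²·d²x/dθ² = (10.56)²·(-0.051599) = -5.7493 m/s²;  |a| = 5.7493 m/s².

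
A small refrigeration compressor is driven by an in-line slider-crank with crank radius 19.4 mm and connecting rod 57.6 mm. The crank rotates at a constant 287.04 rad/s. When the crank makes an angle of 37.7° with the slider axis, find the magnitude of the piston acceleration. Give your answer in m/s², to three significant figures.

ω = 287 rad/s
x(θ) = r cosθ + √(L² − r² sin²θ); with ω constant, a = ω²·d²x/dθ².
d²x/dθ² = −r cosθ − r²(cos2θ)/√u − r⁴ sin²2θ/(4u^{3/2}),  u = L² − r² sin²θ = 0.00317701 m².
Substituting r = 0.0194 m, L = 0.0576 m, θ = 37.7°: d²x/dθ² = -0.017218 m.
a = ω²·d²x/dθ² = (287)²·(-0.017218) = -1418.6 m/s²;  |a| = 1418.6 m/s².

1420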